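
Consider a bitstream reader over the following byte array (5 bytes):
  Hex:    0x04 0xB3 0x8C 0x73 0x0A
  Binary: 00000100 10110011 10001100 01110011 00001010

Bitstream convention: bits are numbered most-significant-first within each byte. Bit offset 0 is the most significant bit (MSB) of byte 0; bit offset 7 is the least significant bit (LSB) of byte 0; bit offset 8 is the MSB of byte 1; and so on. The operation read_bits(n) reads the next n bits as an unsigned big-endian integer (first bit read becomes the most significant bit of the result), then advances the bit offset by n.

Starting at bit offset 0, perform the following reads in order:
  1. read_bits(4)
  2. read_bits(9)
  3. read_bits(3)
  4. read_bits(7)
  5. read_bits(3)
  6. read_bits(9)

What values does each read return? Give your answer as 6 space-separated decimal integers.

Answer: 0 150 3 70 1 408

Derivation:
Read 1: bits[0:4] width=4 -> value=0 (bin 0000); offset now 4 = byte 0 bit 4; 36 bits remain
Read 2: bits[4:13] width=9 -> value=150 (bin 010010110); offset now 13 = byte 1 bit 5; 27 bits remain
Read 3: bits[13:16] width=3 -> value=3 (bin 011); offset now 16 = byte 2 bit 0; 24 bits remain
Read 4: bits[16:23] width=7 -> value=70 (bin 1000110); offset now 23 = byte 2 bit 7; 17 bits remain
Read 5: bits[23:26] width=3 -> value=1 (bin 001); offset now 26 = byte 3 bit 2; 14 bits remain
Read 6: bits[26:35] width=9 -> value=408 (bin 110011000); offset now 35 = byte 4 bit 3; 5 bits remain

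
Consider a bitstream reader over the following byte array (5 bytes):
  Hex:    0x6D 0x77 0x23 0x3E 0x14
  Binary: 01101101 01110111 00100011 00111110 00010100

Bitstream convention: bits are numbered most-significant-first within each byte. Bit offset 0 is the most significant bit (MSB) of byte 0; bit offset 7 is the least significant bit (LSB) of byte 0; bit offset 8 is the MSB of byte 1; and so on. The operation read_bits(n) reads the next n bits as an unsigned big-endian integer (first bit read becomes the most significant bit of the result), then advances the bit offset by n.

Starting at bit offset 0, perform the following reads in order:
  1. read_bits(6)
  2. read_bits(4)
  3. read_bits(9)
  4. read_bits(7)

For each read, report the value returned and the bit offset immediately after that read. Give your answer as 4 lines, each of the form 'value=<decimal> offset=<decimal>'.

Read 1: bits[0:6] width=6 -> value=27 (bin 011011); offset now 6 = byte 0 bit 6; 34 bits remain
Read 2: bits[6:10] width=4 -> value=5 (bin 0101); offset now 10 = byte 1 bit 2; 30 bits remain
Read 3: bits[10:19] width=9 -> value=441 (bin 110111001); offset now 19 = byte 2 bit 3; 21 bits remain
Read 4: bits[19:26] width=7 -> value=12 (bin 0001100); offset now 26 = byte 3 bit 2; 14 bits remain

Answer: value=27 offset=6
value=5 offset=10
value=441 offset=19
value=12 offset=26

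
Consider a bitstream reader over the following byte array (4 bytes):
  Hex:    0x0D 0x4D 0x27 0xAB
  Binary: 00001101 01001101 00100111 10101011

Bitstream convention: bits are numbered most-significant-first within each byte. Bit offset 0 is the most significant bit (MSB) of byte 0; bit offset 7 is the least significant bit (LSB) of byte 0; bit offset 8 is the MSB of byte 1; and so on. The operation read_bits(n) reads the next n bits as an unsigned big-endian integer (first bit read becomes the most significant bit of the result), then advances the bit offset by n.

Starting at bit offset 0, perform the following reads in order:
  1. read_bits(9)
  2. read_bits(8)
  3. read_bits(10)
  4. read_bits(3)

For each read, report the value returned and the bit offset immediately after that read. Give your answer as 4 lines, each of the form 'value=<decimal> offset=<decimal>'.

Answer: value=26 offset=9
value=154 offset=17
value=317 offset=27
value=2 offset=30

Derivation:
Read 1: bits[0:9] width=9 -> value=26 (bin 000011010); offset now 9 = byte 1 bit 1; 23 bits remain
Read 2: bits[9:17] width=8 -> value=154 (bin 10011010); offset now 17 = byte 2 bit 1; 15 bits remain
Read 3: bits[17:27] width=10 -> value=317 (bin 0100111101); offset now 27 = byte 3 bit 3; 5 bits remain
Read 4: bits[27:30] width=3 -> value=2 (bin 010); offset now 30 = byte 3 bit 6; 2 bits remain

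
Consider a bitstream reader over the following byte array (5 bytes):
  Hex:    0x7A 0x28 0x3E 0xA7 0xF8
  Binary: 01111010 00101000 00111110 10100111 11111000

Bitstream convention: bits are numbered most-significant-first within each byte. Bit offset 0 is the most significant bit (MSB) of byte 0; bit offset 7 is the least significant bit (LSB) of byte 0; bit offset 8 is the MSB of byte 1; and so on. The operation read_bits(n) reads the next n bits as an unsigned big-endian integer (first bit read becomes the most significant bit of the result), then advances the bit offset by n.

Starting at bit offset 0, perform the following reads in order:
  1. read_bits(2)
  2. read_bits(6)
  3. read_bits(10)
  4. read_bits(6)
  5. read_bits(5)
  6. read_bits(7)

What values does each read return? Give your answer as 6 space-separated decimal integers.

Answer: 1 58 160 62 20 127

Derivation:
Read 1: bits[0:2] width=2 -> value=1 (bin 01); offset now 2 = byte 0 bit 2; 38 bits remain
Read 2: bits[2:8] width=6 -> value=58 (bin 111010); offset now 8 = byte 1 bit 0; 32 bits remain
Read 3: bits[8:18] width=10 -> value=160 (bin 0010100000); offset now 18 = byte 2 bit 2; 22 bits remain
Read 4: bits[18:24] width=6 -> value=62 (bin 111110); offset now 24 = byte 3 bit 0; 16 bits remain
Read 5: bits[24:29] width=5 -> value=20 (bin 10100); offset now 29 = byte 3 bit 5; 11 bits remain
Read 6: bits[29:36] width=7 -> value=127 (bin 1111111); offset now 36 = byte 4 bit 4; 4 bits remain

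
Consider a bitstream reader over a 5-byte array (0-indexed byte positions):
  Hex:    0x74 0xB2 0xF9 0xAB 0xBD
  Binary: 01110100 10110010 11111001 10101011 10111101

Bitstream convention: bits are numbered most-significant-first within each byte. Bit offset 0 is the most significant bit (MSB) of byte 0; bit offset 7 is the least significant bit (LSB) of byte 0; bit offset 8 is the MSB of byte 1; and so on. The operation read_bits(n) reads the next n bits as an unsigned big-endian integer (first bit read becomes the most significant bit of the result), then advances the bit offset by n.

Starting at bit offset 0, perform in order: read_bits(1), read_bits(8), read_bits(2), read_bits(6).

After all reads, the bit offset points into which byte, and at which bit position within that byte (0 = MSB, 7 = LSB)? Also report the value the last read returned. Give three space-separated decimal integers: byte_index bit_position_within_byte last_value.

Answer: 2 1 37

Derivation:
Read 1: bits[0:1] width=1 -> value=0 (bin 0); offset now 1 = byte 0 bit 1; 39 bits remain
Read 2: bits[1:9] width=8 -> value=233 (bin 11101001); offset now 9 = byte 1 bit 1; 31 bits remain
Read 3: bits[9:11] width=2 -> value=1 (bin 01); offset now 11 = byte 1 bit 3; 29 bits remain
Read 4: bits[11:17] width=6 -> value=37 (bin 100101); offset now 17 = byte 2 bit 1; 23 bits remain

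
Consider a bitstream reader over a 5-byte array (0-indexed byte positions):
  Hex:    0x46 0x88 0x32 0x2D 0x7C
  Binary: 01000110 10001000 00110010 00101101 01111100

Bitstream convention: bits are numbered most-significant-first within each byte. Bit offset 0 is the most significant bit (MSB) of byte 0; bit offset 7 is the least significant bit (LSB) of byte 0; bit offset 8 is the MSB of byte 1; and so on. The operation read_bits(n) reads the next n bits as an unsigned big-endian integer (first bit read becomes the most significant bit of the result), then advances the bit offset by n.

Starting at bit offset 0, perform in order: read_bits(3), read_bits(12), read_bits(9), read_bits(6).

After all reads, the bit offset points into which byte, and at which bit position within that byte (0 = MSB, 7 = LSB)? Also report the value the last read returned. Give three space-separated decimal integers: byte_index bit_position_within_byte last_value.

Read 1: bits[0:3] width=3 -> value=2 (bin 010); offset now 3 = byte 0 bit 3; 37 bits remain
Read 2: bits[3:15] width=12 -> value=836 (bin 001101000100); offset now 15 = byte 1 bit 7; 25 bits remain
Read 3: bits[15:24] width=9 -> value=50 (bin 000110010); offset now 24 = byte 3 bit 0; 16 bits remain
Read 4: bits[24:30] width=6 -> value=11 (bin 001011); offset now 30 = byte 3 bit 6; 10 bits remain

Answer: 3 6 11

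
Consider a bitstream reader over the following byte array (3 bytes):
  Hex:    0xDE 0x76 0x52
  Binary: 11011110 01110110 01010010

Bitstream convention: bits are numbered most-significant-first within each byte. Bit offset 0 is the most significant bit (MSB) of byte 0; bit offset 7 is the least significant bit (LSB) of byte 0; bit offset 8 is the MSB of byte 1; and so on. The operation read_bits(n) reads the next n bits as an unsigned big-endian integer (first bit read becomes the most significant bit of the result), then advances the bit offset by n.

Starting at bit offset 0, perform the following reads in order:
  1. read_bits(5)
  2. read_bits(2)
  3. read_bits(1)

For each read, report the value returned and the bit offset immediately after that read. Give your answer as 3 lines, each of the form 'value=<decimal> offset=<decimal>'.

Answer: value=27 offset=5
value=3 offset=7
value=0 offset=8

Derivation:
Read 1: bits[0:5] width=5 -> value=27 (bin 11011); offset now 5 = byte 0 bit 5; 19 bits remain
Read 2: bits[5:7] width=2 -> value=3 (bin 11); offset now 7 = byte 0 bit 7; 17 bits remain
Read 3: bits[7:8] width=1 -> value=0 (bin 0); offset now 8 = byte 1 bit 0; 16 bits remain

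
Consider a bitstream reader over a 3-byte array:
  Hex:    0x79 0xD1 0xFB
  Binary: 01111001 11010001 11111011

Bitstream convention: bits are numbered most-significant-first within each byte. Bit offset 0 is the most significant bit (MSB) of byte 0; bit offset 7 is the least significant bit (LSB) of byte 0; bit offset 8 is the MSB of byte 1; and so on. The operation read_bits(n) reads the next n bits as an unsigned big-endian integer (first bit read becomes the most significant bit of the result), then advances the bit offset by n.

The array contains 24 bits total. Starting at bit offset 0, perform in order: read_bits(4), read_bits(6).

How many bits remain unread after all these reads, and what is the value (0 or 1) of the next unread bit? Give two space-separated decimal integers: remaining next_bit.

Read 1: bits[0:4] width=4 -> value=7 (bin 0111); offset now 4 = byte 0 bit 4; 20 bits remain
Read 2: bits[4:10] width=6 -> value=39 (bin 100111); offset now 10 = byte 1 bit 2; 14 bits remain

Answer: 14 0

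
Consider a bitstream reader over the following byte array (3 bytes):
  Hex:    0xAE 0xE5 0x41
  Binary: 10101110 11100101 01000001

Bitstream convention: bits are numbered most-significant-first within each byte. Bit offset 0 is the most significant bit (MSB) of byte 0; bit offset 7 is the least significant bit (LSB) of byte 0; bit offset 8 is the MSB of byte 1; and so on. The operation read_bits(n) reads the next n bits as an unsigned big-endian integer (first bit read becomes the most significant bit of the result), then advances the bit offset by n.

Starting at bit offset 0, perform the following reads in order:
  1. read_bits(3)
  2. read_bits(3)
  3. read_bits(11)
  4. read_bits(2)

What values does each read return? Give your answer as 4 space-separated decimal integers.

Read 1: bits[0:3] width=3 -> value=5 (bin 101); offset now 3 = byte 0 bit 3; 21 bits remain
Read 2: bits[3:6] width=3 -> value=3 (bin 011); offset now 6 = byte 0 bit 6; 18 bits remain
Read 3: bits[6:17] width=11 -> value=1482 (bin 10111001010); offset now 17 = byte 2 bit 1; 7 bits remain
Read 4: bits[17:19] width=2 -> value=2 (bin 10); offset now 19 = byte 2 bit 3; 5 bits remain

Answer: 5 3 1482 2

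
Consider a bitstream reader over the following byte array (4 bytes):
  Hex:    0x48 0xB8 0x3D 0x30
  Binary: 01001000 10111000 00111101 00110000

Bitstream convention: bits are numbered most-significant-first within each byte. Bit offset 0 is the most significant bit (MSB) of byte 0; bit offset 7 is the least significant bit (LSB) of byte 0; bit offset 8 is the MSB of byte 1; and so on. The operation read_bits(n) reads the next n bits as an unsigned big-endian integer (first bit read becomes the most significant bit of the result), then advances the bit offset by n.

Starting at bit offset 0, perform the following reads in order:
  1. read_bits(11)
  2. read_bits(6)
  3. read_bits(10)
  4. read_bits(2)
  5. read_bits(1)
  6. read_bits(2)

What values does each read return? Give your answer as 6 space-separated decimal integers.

Answer: 581 48 489 2 0 0

Derivation:
Read 1: bits[0:11] width=11 -> value=581 (bin 01001000101); offset now 11 = byte 1 bit 3; 21 bits remain
Read 2: bits[11:17] width=6 -> value=48 (bin 110000); offset now 17 = byte 2 bit 1; 15 bits remain
Read 3: bits[17:27] width=10 -> value=489 (bin 0111101001); offset now 27 = byte 3 bit 3; 5 bits remain
Read 4: bits[27:29] width=2 -> value=2 (bin 10); offset now 29 = byte 3 bit 5; 3 bits remain
Read 5: bits[29:30] width=1 -> value=0 (bin 0); offset now 30 = byte 3 bit 6; 2 bits remain
Read 6: bits[30:32] width=2 -> value=0 (bin 00); offset now 32 = byte 4 bit 0; 0 bits remain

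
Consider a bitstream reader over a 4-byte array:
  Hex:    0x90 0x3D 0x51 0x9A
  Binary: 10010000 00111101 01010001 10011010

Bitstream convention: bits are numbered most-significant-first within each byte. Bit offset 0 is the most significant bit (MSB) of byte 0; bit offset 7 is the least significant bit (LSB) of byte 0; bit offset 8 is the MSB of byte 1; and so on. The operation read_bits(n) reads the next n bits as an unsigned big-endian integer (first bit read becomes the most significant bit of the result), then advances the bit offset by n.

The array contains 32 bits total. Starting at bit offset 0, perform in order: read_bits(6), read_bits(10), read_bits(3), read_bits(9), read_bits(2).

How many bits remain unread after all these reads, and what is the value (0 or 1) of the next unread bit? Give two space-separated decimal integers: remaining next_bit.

Read 1: bits[0:6] width=6 -> value=36 (bin 100100); offset now 6 = byte 0 bit 6; 26 bits remain
Read 2: bits[6:16] width=10 -> value=61 (bin 0000111101); offset now 16 = byte 2 bit 0; 16 bits remain
Read 3: bits[16:19] width=3 -> value=2 (bin 010); offset now 19 = byte 2 bit 3; 13 bits remain
Read 4: bits[19:28] width=9 -> value=281 (bin 100011001); offset now 28 = byte 3 bit 4; 4 bits remain
Read 5: bits[28:30] width=2 -> value=2 (bin 10); offset now 30 = byte 3 bit 6; 2 bits remain

Answer: 2 1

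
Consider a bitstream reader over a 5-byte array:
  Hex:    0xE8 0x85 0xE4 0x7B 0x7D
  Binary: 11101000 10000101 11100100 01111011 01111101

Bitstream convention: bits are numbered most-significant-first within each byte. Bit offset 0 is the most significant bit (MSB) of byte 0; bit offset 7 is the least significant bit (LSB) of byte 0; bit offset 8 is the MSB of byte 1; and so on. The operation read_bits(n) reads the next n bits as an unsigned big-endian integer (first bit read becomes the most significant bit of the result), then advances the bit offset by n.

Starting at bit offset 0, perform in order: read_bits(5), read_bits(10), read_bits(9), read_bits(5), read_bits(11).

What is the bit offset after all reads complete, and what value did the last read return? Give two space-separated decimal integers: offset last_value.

Answer: 40 893

Derivation:
Read 1: bits[0:5] width=5 -> value=29 (bin 11101); offset now 5 = byte 0 bit 5; 35 bits remain
Read 2: bits[5:15] width=10 -> value=66 (bin 0001000010); offset now 15 = byte 1 bit 7; 25 bits remain
Read 3: bits[15:24] width=9 -> value=484 (bin 111100100); offset now 24 = byte 3 bit 0; 16 bits remain
Read 4: bits[24:29] width=5 -> value=15 (bin 01111); offset now 29 = byte 3 bit 5; 11 bits remain
Read 5: bits[29:40] width=11 -> value=893 (bin 01101111101); offset now 40 = byte 5 bit 0; 0 bits remain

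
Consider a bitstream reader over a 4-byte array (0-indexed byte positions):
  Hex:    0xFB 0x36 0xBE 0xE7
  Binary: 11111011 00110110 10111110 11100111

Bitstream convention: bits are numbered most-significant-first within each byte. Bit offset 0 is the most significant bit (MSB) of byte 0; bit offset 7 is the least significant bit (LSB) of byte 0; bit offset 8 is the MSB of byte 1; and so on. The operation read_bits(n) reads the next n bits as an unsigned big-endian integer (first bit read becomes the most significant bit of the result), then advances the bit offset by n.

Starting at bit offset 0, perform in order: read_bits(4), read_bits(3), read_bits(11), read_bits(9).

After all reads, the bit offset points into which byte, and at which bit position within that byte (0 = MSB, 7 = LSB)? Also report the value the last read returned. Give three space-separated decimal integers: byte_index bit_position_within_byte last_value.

Answer: 3 3 503

Derivation:
Read 1: bits[0:4] width=4 -> value=15 (bin 1111); offset now 4 = byte 0 bit 4; 28 bits remain
Read 2: bits[4:7] width=3 -> value=5 (bin 101); offset now 7 = byte 0 bit 7; 25 bits remain
Read 3: bits[7:18] width=11 -> value=1242 (bin 10011011010); offset now 18 = byte 2 bit 2; 14 bits remain
Read 4: bits[18:27] width=9 -> value=503 (bin 111110111); offset now 27 = byte 3 bit 3; 5 bits remain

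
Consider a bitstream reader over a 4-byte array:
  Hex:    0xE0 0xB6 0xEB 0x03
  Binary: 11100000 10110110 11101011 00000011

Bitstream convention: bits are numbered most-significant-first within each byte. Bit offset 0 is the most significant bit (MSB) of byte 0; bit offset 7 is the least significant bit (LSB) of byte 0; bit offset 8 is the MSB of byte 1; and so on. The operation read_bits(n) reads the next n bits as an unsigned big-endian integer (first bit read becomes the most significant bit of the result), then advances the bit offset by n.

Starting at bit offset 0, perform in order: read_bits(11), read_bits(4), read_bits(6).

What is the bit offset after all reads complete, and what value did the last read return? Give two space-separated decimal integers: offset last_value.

Answer: 21 29

Derivation:
Read 1: bits[0:11] width=11 -> value=1797 (bin 11100000101); offset now 11 = byte 1 bit 3; 21 bits remain
Read 2: bits[11:15] width=4 -> value=11 (bin 1011); offset now 15 = byte 1 bit 7; 17 bits remain
Read 3: bits[15:21] width=6 -> value=29 (bin 011101); offset now 21 = byte 2 bit 5; 11 bits remain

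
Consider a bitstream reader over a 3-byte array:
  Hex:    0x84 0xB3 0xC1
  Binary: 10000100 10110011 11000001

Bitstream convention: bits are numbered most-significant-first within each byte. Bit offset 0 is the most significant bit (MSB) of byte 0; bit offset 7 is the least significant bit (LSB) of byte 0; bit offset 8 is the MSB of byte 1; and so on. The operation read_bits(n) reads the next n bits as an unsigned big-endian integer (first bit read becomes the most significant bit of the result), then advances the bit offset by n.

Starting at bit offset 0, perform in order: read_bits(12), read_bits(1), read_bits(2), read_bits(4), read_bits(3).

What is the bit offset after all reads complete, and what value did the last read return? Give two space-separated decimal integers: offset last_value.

Read 1: bits[0:12] width=12 -> value=2123 (bin 100001001011); offset now 12 = byte 1 bit 4; 12 bits remain
Read 2: bits[12:13] width=1 -> value=0 (bin 0); offset now 13 = byte 1 bit 5; 11 bits remain
Read 3: bits[13:15] width=2 -> value=1 (bin 01); offset now 15 = byte 1 bit 7; 9 bits remain
Read 4: bits[15:19] width=4 -> value=14 (bin 1110); offset now 19 = byte 2 bit 3; 5 bits remain
Read 5: bits[19:22] width=3 -> value=0 (bin 000); offset now 22 = byte 2 bit 6; 2 bits remain

Answer: 22 0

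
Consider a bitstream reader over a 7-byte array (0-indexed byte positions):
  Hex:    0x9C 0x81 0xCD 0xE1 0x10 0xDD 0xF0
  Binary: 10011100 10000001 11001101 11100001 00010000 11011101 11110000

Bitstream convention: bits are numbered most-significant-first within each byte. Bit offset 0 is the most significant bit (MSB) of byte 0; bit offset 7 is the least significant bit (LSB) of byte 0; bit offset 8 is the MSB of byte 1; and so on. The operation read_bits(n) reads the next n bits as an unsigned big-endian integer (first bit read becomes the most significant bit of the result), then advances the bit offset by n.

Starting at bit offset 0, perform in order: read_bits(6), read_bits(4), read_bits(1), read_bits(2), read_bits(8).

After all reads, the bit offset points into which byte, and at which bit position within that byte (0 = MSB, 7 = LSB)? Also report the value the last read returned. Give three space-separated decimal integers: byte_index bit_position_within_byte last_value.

Read 1: bits[0:6] width=6 -> value=39 (bin 100111); offset now 6 = byte 0 bit 6; 50 bits remain
Read 2: bits[6:10] width=4 -> value=2 (bin 0010); offset now 10 = byte 1 bit 2; 46 bits remain
Read 3: bits[10:11] width=1 -> value=0 (bin 0); offset now 11 = byte 1 bit 3; 45 bits remain
Read 4: bits[11:13] width=2 -> value=0 (bin 00); offset now 13 = byte 1 bit 5; 43 bits remain
Read 5: bits[13:21] width=8 -> value=57 (bin 00111001); offset now 21 = byte 2 bit 5; 35 bits remain

Answer: 2 5 57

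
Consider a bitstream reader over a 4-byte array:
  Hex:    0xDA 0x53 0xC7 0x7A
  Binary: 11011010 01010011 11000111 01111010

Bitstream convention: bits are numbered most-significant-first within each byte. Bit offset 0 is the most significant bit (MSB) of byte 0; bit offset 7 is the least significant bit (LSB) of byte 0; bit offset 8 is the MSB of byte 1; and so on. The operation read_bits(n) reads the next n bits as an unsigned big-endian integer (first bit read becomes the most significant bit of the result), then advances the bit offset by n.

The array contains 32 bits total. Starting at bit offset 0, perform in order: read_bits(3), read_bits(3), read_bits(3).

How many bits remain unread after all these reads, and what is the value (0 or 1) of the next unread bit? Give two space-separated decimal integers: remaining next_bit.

Answer: 23 1

Derivation:
Read 1: bits[0:3] width=3 -> value=6 (bin 110); offset now 3 = byte 0 bit 3; 29 bits remain
Read 2: bits[3:6] width=3 -> value=6 (bin 110); offset now 6 = byte 0 bit 6; 26 bits remain
Read 3: bits[6:9] width=3 -> value=4 (bin 100); offset now 9 = byte 1 bit 1; 23 bits remain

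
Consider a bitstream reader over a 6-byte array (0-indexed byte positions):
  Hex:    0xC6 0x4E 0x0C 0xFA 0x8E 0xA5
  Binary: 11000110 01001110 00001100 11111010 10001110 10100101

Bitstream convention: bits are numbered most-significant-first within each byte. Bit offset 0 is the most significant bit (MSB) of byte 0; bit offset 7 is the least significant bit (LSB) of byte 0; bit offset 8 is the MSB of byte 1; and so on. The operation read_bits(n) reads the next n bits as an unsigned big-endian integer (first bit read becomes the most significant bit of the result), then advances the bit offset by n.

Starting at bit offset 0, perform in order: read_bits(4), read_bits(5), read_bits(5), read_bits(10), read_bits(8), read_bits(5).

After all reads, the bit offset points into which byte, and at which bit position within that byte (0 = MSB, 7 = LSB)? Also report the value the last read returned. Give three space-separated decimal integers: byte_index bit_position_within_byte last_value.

Read 1: bits[0:4] width=4 -> value=12 (bin 1100); offset now 4 = byte 0 bit 4; 44 bits remain
Read 2: bits[4:9] width=5 -> value=12 (bin 01100); offset now 9 = byte 1 bit 1; 39 bits remain
Read 3: bits[9:14] width=5 -> value=19 (bin 10011); offset now 14 = byte 1 bit 6; 34 bits remain
Read 4: bits[14:24] width=10 -> value=524 (bin 1000001100); offset now 24 = byte 3 bit 0; 24 bits remain
Read 5: bits[24:32] width=8 -> value=250 (bin 11111010); offset now 32 = byte 4 bit 0; 16 bits remain
Read 6: bits[32:37] width=5 -> value=17 (bin 10001); offset now 37 = byte 4 bit 5; 11 bits remain

Answer: 4 5 17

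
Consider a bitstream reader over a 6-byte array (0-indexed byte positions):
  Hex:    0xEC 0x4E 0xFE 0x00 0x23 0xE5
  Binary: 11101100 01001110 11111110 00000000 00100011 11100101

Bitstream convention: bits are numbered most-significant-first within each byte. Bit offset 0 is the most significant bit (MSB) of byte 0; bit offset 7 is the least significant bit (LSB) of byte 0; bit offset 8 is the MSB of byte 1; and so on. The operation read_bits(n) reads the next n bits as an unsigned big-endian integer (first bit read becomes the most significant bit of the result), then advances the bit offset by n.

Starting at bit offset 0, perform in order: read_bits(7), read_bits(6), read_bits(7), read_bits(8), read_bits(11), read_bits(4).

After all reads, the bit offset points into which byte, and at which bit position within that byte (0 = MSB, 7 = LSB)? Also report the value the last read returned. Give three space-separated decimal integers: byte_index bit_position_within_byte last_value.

Read 1: bits[0:7] width=7 -> value=118 (bin 1110110); offset now 7 = byte 0 bit 7; 41 bits remain
Read 2: bits[7:13] width=6 -> value=9 (bin 001001); offset now 13 = byte 1 bit 5; 35 bits remain
Read 3: bits[13:20] width=7 -> value=111 (bin 1101111); offset now 20 = byte 2 bit 4; 28 bits remain
Read 4: bits[20:28] width=8 -> value=224 (bin 11100000); offset now 28 = byte 3 bit 4; 20 bits remain
Read 5: bits[28:39] width=11 -> value=17 (bin 00000010001); offset now 39 = byte 4 bit 7; 9 bits remain
Read 6: bits[39:43] width=4 -> value=15 (bin 1111); offset now 43 = byte 5 bit 3; 5 bits remain

Answer: 5 3 15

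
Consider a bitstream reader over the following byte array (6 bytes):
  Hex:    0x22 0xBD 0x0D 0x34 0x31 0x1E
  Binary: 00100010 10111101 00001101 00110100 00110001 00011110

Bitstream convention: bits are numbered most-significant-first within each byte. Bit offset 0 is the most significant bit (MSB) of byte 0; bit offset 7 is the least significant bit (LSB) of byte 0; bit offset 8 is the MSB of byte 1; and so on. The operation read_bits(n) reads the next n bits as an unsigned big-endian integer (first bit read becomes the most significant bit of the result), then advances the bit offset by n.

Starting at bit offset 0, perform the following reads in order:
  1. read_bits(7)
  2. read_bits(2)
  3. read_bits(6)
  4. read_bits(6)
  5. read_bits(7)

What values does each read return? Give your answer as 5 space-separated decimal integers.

Read 1: bits[0:7] width=7 -> value=17 (bin 0010001); offset now 7 = byte 0 bit 7; 41 bits remain
Read 2: bits[7:9] width=2 -> value=1 (bin 01); offset now 9 = byte 1 bit 1; 39 bits remain
Read 3: bits[9:15] width=6 -> value=30 (bin 011110); offset now 15 = byte 1 bit 7; 33 bits remain
Read 4: bits[15:21] width=6 -> value=33 (bin 100001); offset now 21 = byte 2 bit 5; 27 bits remain
Read 5: bits[21:28] width=7 -> value=83 (bin 1010011); offset now 28 = byte 3 bit 4; 20 bits remain

Answer: 17 1 30 33 83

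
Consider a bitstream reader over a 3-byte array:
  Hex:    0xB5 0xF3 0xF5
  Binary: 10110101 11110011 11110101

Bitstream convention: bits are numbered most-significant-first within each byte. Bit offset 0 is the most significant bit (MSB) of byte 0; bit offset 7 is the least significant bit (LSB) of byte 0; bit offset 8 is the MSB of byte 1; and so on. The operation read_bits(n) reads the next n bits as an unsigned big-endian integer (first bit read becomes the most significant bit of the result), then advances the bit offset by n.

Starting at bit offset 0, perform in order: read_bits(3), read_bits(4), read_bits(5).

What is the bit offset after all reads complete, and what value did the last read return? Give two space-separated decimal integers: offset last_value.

Answer: 12 31

Derivation:
Read 1: bits[0:3] width=3 -> value=5 (bin 101); offset now 3 = byte 0 bit 3; 21 bits remain
Read 2: bits[3:7] width=4 -> value=10 (bin 1010); offset now 7 = byte 0 bit 7; 17 bits remain
Read 3: bits[7:12] width=5 -> value=31 (bin 11111); offset now 12 = byte 1 bit 4; 12 bits remain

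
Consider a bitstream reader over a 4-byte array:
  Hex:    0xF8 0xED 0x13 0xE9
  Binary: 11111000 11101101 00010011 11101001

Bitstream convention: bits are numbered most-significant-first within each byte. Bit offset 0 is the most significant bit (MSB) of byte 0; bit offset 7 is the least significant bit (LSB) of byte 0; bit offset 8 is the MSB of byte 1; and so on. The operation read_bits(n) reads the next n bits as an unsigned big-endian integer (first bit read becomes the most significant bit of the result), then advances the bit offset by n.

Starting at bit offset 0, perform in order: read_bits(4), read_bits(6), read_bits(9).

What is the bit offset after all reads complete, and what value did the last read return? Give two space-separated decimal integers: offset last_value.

Read 1: bits[0:4] width=4 -> value=15 (bin 1111); offset now 4 = byte 0 bit 4; 28 bits remain
Read 2: bits[4:10] width=6 -> value=35 (bin 100011); offset now 10 = byte 1 bit 2; 22 bits remain
Read 3: bits[10:19] width=9 -> value=360 (bin 101101000); offset now 19 = byte 2 bit 3; 13 bits remain

Answer: 19 360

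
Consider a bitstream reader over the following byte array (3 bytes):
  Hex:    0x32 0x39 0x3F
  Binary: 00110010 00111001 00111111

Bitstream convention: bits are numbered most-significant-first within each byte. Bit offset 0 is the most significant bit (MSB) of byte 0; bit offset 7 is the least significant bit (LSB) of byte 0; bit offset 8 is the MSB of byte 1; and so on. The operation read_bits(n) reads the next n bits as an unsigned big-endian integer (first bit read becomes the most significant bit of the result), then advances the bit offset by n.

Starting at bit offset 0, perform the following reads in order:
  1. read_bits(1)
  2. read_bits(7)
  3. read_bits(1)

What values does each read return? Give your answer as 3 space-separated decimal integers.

Read 1: bits[0:1] width=1 -> value=0 (bin 0); offset now 1 = byte 0 bit 1; 23 bits remain
Read 2: bits[1:8] width=7 -> value=50 (bin 0110010); offset now 8 = byte 1 bit 0; 16 bits remain
Read 3: bits[8:9] width=1 -> value=0 (bin 0); offset now 9 = byte 1 bit 1; 15 bits remain

Answer: 0 50 0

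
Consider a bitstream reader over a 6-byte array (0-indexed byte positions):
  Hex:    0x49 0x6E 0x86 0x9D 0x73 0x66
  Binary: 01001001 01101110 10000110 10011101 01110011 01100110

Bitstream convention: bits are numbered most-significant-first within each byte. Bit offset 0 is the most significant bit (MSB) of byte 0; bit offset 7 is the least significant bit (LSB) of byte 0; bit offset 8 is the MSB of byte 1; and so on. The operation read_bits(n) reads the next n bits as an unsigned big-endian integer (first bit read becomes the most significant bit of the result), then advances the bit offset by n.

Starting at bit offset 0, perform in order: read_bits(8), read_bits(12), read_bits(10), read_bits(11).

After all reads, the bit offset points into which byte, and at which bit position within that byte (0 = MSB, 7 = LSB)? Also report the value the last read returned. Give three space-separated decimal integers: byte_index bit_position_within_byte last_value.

Read 1: bits[0:8] width=8 -> value=73 (bin 01001001); offset now 8 = byte 1 bit 0; 40 bits remain
Read 2: bits[8:20] width=12 -> value=1768 (bin 011011101000); offset now 20 = byte 2 bit 4; 28 bits remain
Read 3: bits[20:30] width=10 -> value=423 (bin 0110100111); offset now 30 = byte 3 bit 6; 18 bits remain
Read 4: bits[30:41] width=11 -> value=742 (bin 01011100110); offset now 41 = byte 5 bit 1; 7 bits remain

Answer: 5 1 742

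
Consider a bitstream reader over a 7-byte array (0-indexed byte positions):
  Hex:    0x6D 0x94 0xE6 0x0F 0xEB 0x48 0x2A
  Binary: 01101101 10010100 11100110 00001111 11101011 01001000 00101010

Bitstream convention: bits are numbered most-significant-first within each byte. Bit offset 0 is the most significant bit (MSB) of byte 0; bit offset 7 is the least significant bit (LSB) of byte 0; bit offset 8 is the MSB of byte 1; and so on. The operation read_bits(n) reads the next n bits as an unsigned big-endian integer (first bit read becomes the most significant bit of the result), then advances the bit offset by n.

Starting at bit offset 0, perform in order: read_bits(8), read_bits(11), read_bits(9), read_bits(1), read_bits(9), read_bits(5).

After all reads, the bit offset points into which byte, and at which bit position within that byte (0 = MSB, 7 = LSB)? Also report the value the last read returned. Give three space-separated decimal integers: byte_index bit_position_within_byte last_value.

Read 1: bits[0:8] width=8 -> value=109 (bin 01101101); offset now 8 = byte 1 bit 0; 48 bits remain
Read 2: bits[8:19] width=11 -> value=1191 (bin 10010100111); offset now 19 = byte 2 bit 3; 37 bits remain
Read 3: bits[19:28] width=9 -> value=96 (bin 001100000); offset now 28 = byte 3 bit 4; 28 bits remain
Read 4: bits[28:29] width=1 -> value=1 (bin 1); offset now 29 = byte 3 bit 5; 27 bits remain
Read 5: bits[29:38] width=9 -> value=506 (bin 111111010); offset now 38 = byte 4 bit 6; 18 bits remain
Read 6: bits[38:43] width=5 -> value=26 (bin 11010); offset now 43 = byte 5 bit 3; 13 bits remain

Answer: 5 3 26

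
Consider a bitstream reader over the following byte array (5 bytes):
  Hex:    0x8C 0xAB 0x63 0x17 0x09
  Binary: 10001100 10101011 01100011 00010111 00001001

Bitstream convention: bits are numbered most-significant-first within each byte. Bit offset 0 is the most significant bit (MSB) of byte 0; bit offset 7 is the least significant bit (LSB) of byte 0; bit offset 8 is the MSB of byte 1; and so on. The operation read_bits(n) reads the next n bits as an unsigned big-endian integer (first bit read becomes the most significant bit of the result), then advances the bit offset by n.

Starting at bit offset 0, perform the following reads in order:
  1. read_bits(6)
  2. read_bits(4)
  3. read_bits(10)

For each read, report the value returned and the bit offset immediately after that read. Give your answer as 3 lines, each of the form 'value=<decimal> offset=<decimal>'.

Read 1: bits[0:6] width=6 -> value=35 (bin 100011); offset now 6 = byte 0 bit 6; 34 bits remain
Read 2: bits[6:10] width=4 -> value=2 (bin 0010); offset now 10 = byte 1 bit 2; 30 bits remain
Read 3: bits[10:20] width=10 -> value=694 (bin 1010110110); offset now 20 = byte 2 bit 4; 20 bits remain

Answer: value=35 offset=6
value=2 offset=10
value=694 offset=20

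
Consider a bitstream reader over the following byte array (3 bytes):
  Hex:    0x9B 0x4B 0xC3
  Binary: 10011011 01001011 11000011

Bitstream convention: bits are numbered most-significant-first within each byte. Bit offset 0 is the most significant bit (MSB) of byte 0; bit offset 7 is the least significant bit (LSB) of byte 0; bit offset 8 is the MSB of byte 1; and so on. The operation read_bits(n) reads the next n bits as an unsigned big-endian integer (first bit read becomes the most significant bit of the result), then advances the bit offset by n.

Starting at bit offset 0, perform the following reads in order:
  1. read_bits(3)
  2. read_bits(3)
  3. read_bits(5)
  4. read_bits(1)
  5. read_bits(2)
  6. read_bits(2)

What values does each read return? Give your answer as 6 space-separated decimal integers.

Answer: 4 6 26 0 2 3

Derivation:
Read 1: bits[0:3] width=3 -> value=4 (bin 100); offset now 3 = byte 0 bit 3; 21 bits remain
Read 2: bits[3:6] width=3 -> value=6 (bin 110); offset now 6 = byte 0 bit 6; 18 bits remain
Read 3: bits[6:11] width=5 -> value=26 (bin 11010); offset now 11 = byte 1 bit 3; 13 bits remain
Read 4: bits[11:12] width=1 -> value=0 (bin 0); offset now 12 = byte 1 bit 4; 12 bits remain
Read 5: bits[12:14] width=2 -> value=2 (bin 10); offset now 14 = byte 1 bit 6; 10 bits remain
Read 6: bits[14:16] width=2 -> value=3 (bin 11); offset now 16 = byte 2 bit 0; 8 bits remain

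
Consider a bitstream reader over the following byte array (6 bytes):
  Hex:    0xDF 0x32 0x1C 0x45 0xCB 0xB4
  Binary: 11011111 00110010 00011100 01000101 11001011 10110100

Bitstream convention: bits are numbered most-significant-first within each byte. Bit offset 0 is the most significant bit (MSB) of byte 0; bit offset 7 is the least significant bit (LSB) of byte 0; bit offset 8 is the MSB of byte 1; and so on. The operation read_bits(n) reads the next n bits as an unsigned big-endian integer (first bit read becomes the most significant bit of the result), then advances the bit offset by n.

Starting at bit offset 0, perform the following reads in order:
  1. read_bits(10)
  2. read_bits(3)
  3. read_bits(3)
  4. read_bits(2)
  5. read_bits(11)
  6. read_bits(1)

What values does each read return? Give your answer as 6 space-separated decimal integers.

Answer: 892 6 2 0 904 1

Derivation:
Read 1: bits[0:10] width=10 -> value=892 (bin 1101111100); offset now 10 = byte 1 bit 2; 38 bits remain
Read 2: bits[10:13] width=3 -> value=6 (bin 110); offset now 13 = byte 1 bit 5; 35 bits remain
Read 3: bits[13:16] width=3 -> value=2 (bin 010); offset now 16 = byte 2 bit 0; 32 bits remain
Read 4: bits[16:18] width=2 -> value=0 (bin 00); offset now 18 = byte 2 bit 2; 30 bits remain
Read 5: bits[18:29] width=11 -> value=904 (bin 01110001000); offset now 29 = byte 3 bit 5; 19 bits remain
Read 6: bits[29:30] width=1 -> value=1 (bin 1); offset now 30 = byte 3 bit 6; 18 bits remain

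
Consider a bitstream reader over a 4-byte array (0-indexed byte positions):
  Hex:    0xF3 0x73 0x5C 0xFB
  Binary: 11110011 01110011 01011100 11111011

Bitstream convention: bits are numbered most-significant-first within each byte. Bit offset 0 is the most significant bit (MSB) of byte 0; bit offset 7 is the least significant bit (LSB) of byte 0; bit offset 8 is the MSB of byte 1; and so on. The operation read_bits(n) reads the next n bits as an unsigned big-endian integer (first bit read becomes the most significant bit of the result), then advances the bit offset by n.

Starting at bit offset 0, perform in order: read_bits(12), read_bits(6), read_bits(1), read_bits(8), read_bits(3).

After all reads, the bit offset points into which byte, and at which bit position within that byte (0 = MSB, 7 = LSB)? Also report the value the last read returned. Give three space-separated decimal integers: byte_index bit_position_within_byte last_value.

Read 1: bits[0:12] width=12 -> value=3895 (bin 111100110111); offset now 12 = byte 1 bit 4; 20 bits remain
Read 2: bits[12:18] width=6 -> value=13 (bin 001101); offset now 18 = byte 2 bit 2; 14 bits remain
Read 3: bits[18:19] width=1 -> value=0 (bin 0); offset now 19 = byte 2 bit 3; 13 bits remain
Read 4: bits[19:27] width=8 -> value=231 (bin 11100111); offset now 27 = byte 3 bit 3; 5 bits remain
Read 5: bits[27:30] width=3 -> value=6 (bin 110); offset now 30 = byte 3 bit 6; 2 bits remain

Answer: 3 6 6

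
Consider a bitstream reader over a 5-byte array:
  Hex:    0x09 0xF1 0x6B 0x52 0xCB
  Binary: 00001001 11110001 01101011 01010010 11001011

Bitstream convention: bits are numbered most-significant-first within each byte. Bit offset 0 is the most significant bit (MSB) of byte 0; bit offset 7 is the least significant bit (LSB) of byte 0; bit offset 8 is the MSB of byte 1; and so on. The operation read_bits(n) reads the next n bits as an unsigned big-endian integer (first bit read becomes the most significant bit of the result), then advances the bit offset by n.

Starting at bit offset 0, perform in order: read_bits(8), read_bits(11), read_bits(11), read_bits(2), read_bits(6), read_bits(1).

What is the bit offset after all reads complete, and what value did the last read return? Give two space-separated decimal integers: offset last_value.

Answer: 39 1

Derivation:
Read 1: bits[0:8] width=8 -> value=9 (bin 00001001); offset now 8 = byte 1 bit 0; 32 bits remain
Read 2: bits[8:19] width=11 -> value=1931 (bin 11110001011); offset now 19 = byte 2 bit 3; 21 bits remain
Read 3: bits[19:30] width=11 -> value=724 (bin 01011010100); offset now 30 = byte 3 bit 6; 10 bits remain
Read 4: bits[30:32] width=2 -> value=2 (bin 10); offset now 32 = byte 4 bit 0; 8 bits remain
Read 5: bits[32:38] width=6 -> value=50 (bin 110010); offset now 38 = byte 4 bit 6; 2 bits remain
Read 6: bits[38:39] width=1 -> value=1 (bin 1); offset now 39 = byte 4 bit 7; 1 bits remain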